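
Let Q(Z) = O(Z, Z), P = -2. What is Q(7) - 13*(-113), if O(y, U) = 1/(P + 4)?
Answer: 2939/2 ≈ 1469.5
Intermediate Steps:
O(y, U) = ½ (O(y, U) = 1/(-2 + 4) = 1/2 = ½)
Q(Z) = ½
Q(7) - 13*(-113) = ½ - 13*(-113) = ½ + 1469 = 2939/2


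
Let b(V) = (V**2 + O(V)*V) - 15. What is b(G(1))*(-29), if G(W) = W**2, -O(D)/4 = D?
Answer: 522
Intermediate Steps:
O(D) = -4*D
b(V) = -15 - 3*V**2 (b(V) = (V**2 + (-4*V)*V) - 15 = (V**2 - 4*V**2) - 15 = -3*V**2 - 15 = -15 - 3*V**2)
b(G(1))*(-29) = (-15 - 3*(1**2)**2)*(-29) = (-15 - 3*1**2)*(-29) = (-15 - 3*1)*(-29) = (-15 - 3)*(-29) = -18*(-29) = 522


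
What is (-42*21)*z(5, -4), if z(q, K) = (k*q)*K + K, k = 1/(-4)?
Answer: -882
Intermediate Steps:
k = -¼ ≈ -0.25000
z(q, K) = K - K*q/4 (z(q, K) = (-q/4)*K + K = -K*q/4 + K = K - K*q/4)
(-42*21)*z(5, -4) = (-42*21)*((¼)*(-4)*(4 - 1*5)) = -441*(-4)*(4 - 5)/2 = -441*(-4)*(-1)/2 = -882*1 = -882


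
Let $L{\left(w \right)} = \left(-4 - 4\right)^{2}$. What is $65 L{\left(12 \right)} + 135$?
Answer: $4295$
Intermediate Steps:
$L{\left(w \right)} = 64$ ($L{\left(w \right)} = \left(-8\right)^{2} = 64$)
$65 L{\left(12 \right)} + 135 = 65 \cdot 64 + 135 = 4160 + 135 = 4295$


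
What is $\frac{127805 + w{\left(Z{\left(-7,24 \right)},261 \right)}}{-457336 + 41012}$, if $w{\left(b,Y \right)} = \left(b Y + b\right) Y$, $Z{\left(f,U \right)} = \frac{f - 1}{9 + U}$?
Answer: $- \frac{1223503}{4579564} \approx -0.26717$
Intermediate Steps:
$Z{\left(f,U \right)} = \frac{-1 + f}{9 + U}$
$w{\left(b,Y \right)} = Y \left(b + Y b\right)$ ($w{\left(b,Y \right)} = \left(Y b + b\right) Y = \left(b + Y b\right) Y = Y \left(b + Y b\right)$)
$\frac{127805 + w{\left(Z{\left(-7,24 \right)},261 \right)}}{-457336 + 41012} = \frac{127805 + 261 \frac{-1 - 7}{9 + 24} \left(1 + 261\right)}{-457336 + 41012} = \frac{127805 + 261 \cdot \frac{1}{33} \left(-8\right) 262}{-416324} = \left(127805 + 261 \cdot \frac{1}{33} \left(-8\right) 262\right) \left(- \frac{1}{416324}\right) = \left(127805 + 261 \left(- \frac{8}{33}\right) 262\right) \left(- \frac{1}{416324}\right) = \left(127805 - \frac{182352}{11}\right) \left(- \frac{1}{416324}\right) = \frac{1223503}{11} \left(- \frac{1}{416324}\right) = - \frac{1223503}{4579564}$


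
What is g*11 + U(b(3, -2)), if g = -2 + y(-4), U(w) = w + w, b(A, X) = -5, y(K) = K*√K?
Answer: -32 - 88*I ≈ -32.0 - 88.0*I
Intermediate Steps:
y(K) = K^(3/2)
U(w) = 2*w
g = -2 - 8*I (g = -2 + (-4)^(3/2) = -2 - 8*I ≈ -2.0 - 8.0*I)
g*11 + U(b(3, -2)) = (-2 - 8*I)*11 + 2*(-5) = (-22 - 88*I) - 10 = -32 - 88*I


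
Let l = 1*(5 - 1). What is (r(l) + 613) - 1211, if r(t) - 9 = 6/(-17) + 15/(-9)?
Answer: -30142/51 ≈ -591.02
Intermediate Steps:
l = 4 (l = 1*4 = 4)
r(t) = 356/51 (r(t) = 9 + (6/(-17) + 15/(-9)) = 9 + (6*(-1/17) + 15*(-⅑)) = 9 + (-6/17 - 5/3) = 9 - 103/51 = 356/51)
(r(l) + 613) - 1211 = (356/51 + 613) - 1211 = 31619/51 - 1211 = -30142/51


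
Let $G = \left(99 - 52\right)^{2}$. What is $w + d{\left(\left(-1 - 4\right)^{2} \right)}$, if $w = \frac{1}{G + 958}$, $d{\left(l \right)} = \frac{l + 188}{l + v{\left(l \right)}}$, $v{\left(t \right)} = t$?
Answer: $\frac{674621}{158350} \approx 4.2603$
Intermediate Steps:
$G = 2209$ ($G = 47^{2} = 2209$)
$d{\left(l \right)} = \frac{188 + l}{2 l}$ ($d{\left(l \right)} = \frac{l + 188}{l + l} = \frac{188 + l}{2 l}$)
$w = \frac{1}{3167}$ ($w = \frac{1}{2209 + 958} = \frac{1}{3167} \approx 0.00031576$)
$w + d{\left(\left(-1 - 4\right)^{2} \right)} = \frac{1}{3167} + \frac{188 + \left(-1 - 4\right)^{2}}{2 \left(-1 - 4\right)^{2}} = \frac{1}{3167} + \frac{188 + \left(-5\right)^{2}}{2 \left(-5\right)^{2}} = \frac{1}{3167} + \frac{188 + 25}{2 \cdot 25} = \frac{1}{3167} + \frac{1}{2} \cdot \frac{1}{25} \cdot 213 = \frac{1}{3167} + \frac{213}{50} = \frac{674621}{158350}$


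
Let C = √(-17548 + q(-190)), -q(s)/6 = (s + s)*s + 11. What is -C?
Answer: -I*√450814 ≈ -671.43*I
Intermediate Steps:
q(s) = -66 - 12*s² (q(s) = -6*((s + s)*s + 11) = -6*((2*s)*s + 11) = -6*(2*s² + 11) = -6*(11 + 2*s²) = -66 - 12*s²)
C = I*√450814 (C = √(-17548 + (-66 - 12*(-190)²)) = √(-17548 + (-66 - 12*36100)) = √(-17548 + (-66 - 433200)) = √(-17548 - 433266) = √(-450814) = I*√450814 ≈ 671.43*I)
-C = -I*√450814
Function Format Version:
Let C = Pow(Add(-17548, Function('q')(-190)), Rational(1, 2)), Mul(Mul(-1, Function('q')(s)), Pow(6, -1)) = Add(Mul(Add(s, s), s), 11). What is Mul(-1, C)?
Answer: Mul(-1, I, Pow(450814, Rational(1, 2))) ≈ Mul(-671.43, I)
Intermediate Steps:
Function('q')(s) = Add(-66, Mul(-12, Pow(s, 2))) (Function('q')(s) = Mul(-6, Add(Mul(Add(s, s), s), 11)) = Mul(-6, Add(Mul(Mul(2, s), s), 11)) = Mul(-6, Add(Mul(2, Pow(s, 2)), 11)) = Mul(-6, Add(11, Mul(2, Pow(s, 2)))) = Add(-66, Mul(-12, Pow(s, 2))))
C = Mul(I, Pow(450814, Rational(1, 2))) (C = Pow(Add(-17548, Add(-66, Mul(-12, Pow(-190, 2)))), Rational(1, 2)) = Pow(Add(-17548, Add(-66, Mul(-12, 36100))), Rational(1, 2)) = Pow(Add(-17548, Add(-66, -433200)), Rational(1, 2)) = Pow(Add(-17548, -433266), Rational(1, 2)) = Pow(-450814, Rational(1, 2)) = Mul(I, Pow(450814, Rational(1, 2))) ≈ Mul(671.43, I))
Mul(-1, C) = Mul(-1, Mul(I, Pow(450814, Rational(1, 2)))) = Mul(-1, I, Pow(450814, Rational(1, 2)))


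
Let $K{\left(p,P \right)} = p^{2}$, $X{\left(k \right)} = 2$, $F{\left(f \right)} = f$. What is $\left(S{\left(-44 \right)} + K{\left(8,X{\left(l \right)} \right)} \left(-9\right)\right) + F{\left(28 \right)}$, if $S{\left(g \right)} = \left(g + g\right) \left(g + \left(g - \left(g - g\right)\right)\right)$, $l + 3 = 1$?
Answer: $7196$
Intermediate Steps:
$l = -2$ ($l = -3 + 1 = -2$)
$S{\left(g \right)} = 4 g^{2}$ ($S{\left(g \right)} = 2 g \left(g + \left(g - 0\right)\right) = 2 g \left(g + \left(g + 0\right)\right) = 2 g \left(g + g\right) = 2 g 2 g = 4 g^{2}$)
$\left(S{\left(-44 \right)} + K{\left(8,X{\left(l \right)} \right)} \left(-9\right)\right) + F{\left(28 \right)} = \left(4 \left(-44\right)^{2} + 8^{2} \left(-9\right)\right) + 28 = \left(4 \cdot 1936 + 64 \left(-9\right)\right) + 28 = \left(7744 - 576\right) + 28 = 7168 + 28 = 7196$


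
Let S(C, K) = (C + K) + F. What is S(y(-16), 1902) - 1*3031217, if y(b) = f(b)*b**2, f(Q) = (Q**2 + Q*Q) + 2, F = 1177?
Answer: -2896554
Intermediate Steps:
f(Q) = 2 + 2*Q**2 (f(Q) = (Q**2 + Q**2) + 2 = 2*Q**2 + 2 = 2 + 2*Q**2)
y(b) = b**2*(2 + 2*b**2) (y(b) = (2 + 2*b**2)*b**2 = b**2*(2 + 2*b**2))
S(C, K) = 1177 + C + K (S(C, K) = (C + K) + 1177 = 1177 + C + K)
S(y(-16), 1902) - 1*3031217 = (1177 + 2*(-16)**2*(1 + (-16)**2) + 1902) - 1*3031217 = (1177 + 2*256*(1 + 256) + 1902) - 3031217 = (1177 + 2*256*257 + 1902) - 3031217 = (1177 + 131584 + 1902) - 3031217 = 134663 - 3031217 = -2896554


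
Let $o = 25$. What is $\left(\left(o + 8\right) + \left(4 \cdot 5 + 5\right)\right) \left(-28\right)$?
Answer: $-1624$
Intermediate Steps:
$\left(\left(o + 8\right) + \left(4 \cdot 5 + 5\right)\right) \left(-28\right) = \left(\left(25 + 8\right) + \left(4 \cdot 5 + 5\right)\right) \left(-28\right) = \left(33 + \left(20 + 5\right)\right) \left(-28\right) = \left(33 + 25\right) \left(-28\right) = 58 \left(-28\right) = -1624$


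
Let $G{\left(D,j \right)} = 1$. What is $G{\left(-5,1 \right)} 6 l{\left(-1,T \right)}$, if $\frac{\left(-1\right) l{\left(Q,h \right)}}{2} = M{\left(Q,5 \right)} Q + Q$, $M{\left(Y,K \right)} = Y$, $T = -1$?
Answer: $0$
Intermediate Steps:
$l{\left(Q,h \right)} = - 2 Q - 2 Q^{2}$ ($l{\left(Q,h \right)} = - 2 \left(Q Q + Q\right) = - 2 \left(Q^{2} + Q\right) = - 2 \left(Q + Q^{2}\right) = - 2 Q - 2 Q^{2}$)
$G{\left(-5,1 \right)} 6 l{\left(-1,T \right)} = 1 \cdot 6 \left(\left(-2\right) \left(-1\right) \left(1 - 1\right)\right) = 6 \left(\left(-2\right) \left(-1\right) 0\right) = 6 \cdot 0 = 0$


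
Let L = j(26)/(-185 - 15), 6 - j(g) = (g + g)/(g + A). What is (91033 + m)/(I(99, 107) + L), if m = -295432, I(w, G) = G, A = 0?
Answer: -3406650/1783 ≈ -1910.6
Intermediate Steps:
j(g) = 4 (j(g) = 6 - (g + g)/(g + 0) = 6 - 2*g/g = 6 - 1*2 = 6 - 2 = 4)
L = -1/50 (L = 4/(-185 - 15) = 4/(-200) = -1/200*4 = -1/50 ≈ -0.020000)
(91033 + m)/(I(99, 107) + L) = (91033 - 295432)/(107 - 1/50) = -204399/5349/50 = -204399*50/5349 = -3406650/1783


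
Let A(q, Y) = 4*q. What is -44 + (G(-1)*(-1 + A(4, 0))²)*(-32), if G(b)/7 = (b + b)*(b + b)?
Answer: -201644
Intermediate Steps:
G(b) = 28*b² (G(b) = 7*((b + b)*(b + b)) = 7*((2*b)*(2*b)) = 7*(4*b²) = 28*b²)
-44 + (G(-1)*(-1 + A(4, 0))²)*(-32) = -44 + ((28*(-1)²)*(-1 + 4*4)²)*(-32) = -44 + ((28*1)*(-1 + 16)²)*(-32) = -44 + (28*15²)*(-32) = -44 + (28*225)*(-32) = -44 + 6300*(-32) = -44 - 201600 = -201644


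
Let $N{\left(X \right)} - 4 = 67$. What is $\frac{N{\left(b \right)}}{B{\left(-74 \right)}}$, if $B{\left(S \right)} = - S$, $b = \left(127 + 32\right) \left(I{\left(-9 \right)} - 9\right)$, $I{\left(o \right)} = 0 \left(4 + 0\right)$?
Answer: $\frac{71}{74} \approx 0.95946$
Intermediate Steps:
$I{\left(o \right)} = 0$ ($I{\left(o \right)} = 0 \cdot 4 = 0$)
$b = -1431$ ($b = \left(127 + 32\right) \left(0 - 9\right) = 159 \left(-9\right) = -1431$)
$N{\left(X \right)} = 71$ ($N{\left(X \right)} = 4 + 67 = 71$)
$\frac{N{\left(b \right)}}{B{\left(-74 \right)}} = \frac{71}{\left(-1\right) \left(-74\right)} = \frac{71}{74}$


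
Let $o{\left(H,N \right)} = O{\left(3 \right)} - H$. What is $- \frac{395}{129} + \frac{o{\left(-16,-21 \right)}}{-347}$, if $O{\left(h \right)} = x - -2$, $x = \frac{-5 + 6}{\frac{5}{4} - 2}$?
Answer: $- \frac{46405}{14921} \approx -3.11$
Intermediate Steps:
$x = - \frac{4}{3}$ ($x = 1 \frac{1}{5 \cdot \frac{1}{4} - 2} = 1 \frac{1}{\frac{5}{4} - 2} = 1 \frac{1}{- \frac{3}{4}} = 1 \left(- \frac{4}{3}\right) = - \frac{4}{3} \approx -1.3333$)
$O{\left(h \right)} = \frac{2}{3}$ ($O{\left(h \right)} = - \frac{4}{3} - -2 = - \frac{4}{3} + 2 = \frac{2}{3}$)
$o{\left(H,N \right)} = \frac{2}{3} - H$
$- \frac{395}{129} + \frac{o{\left(-16,-21 \right)}}{-347} = - \frac{395}{129} + \frac{\frac{2}{3} - -16}{-347} = \left(-395\right) \frac{1}{129} + \left(\frac{2}{3} + 16\right) \left(- \frac{1}{347}\right) = - \frac{395}{129} + \frac{50}{3} \left(- \frac{1}{347}\right) = - \frac{395}{129} - \frac{50}{1041} = - \frac{46405}{14921}$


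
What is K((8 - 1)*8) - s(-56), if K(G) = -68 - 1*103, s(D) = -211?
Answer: 40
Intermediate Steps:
K(G) = -171 (K(G) = -68 - 103 = -171)
K((8 - 1)*8) - s(-56) = -171 - 1*(-211) = -171 + 211 = 40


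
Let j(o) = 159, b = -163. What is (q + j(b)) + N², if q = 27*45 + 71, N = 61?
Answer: 5166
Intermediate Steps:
q = 1286 (q = 1215 + 71 = 1286)
(q + j(b)) + N² = (1286 + 159) + 61² = 1445 + 3721 = 5166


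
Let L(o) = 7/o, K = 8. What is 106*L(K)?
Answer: 371/4 ≈ 92.750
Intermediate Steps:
106*L(K) = 106*(7/8) = 371/4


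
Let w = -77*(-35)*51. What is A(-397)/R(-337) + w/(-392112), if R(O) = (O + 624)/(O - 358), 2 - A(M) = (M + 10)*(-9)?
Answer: 45171197825/5358864 ≈ 8429.3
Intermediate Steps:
A(M) = 92 + 9*M (A(M) = 2 - (M + 10)*(-9) = 2 - (10 + M)*(-9) = 2 - (-90 - 9*M) = 2 + (90 + 9*M) = 92 + 9*M)
w = 137445 (w = 2695*51 = 137445)
R(O) = (624 + O)/(-358 + O)
A(-397)/R(-337) + w/(-392112) = (92 + 9*(-397))/(((624 - 337)/(-358 - 337))) + 137445/(-392112) = (92 - 3573)/((287/(-695))) + 137445*(-1/392112) = -3481/((-1/695*287)) - 6545/18672 = -3481/(-287/695) - 6545/18672 = -3481*(-695/287) - 6545/18672 = 2419295/287 - 6545/18672 = 45171197825/5358864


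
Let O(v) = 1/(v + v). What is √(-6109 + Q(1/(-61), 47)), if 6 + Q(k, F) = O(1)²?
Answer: I*√24459/2 ≈ 78.197*I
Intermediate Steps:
O(v) = 1/(2*v)
Q(k, F) = -23/4 (Q(k, F) = -6 + ((½)/1)² = -6 + ((½)*1)² = -6 + (½)² = -6 + ¼ = -23/4)
√(-6109 + Q(1/(-61), 47)) = √(-6109 - 23/4) = √(-24459/4) = I*√24459/2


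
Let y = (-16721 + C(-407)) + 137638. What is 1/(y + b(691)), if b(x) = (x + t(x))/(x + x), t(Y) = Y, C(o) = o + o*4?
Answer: 1/118883 ≈ 8.4116e-6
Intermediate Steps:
C(o) = 5*o (C(o) = o + 4*o = 5*o)
y = 118882 (y = (-16721 + 5*(-407)) + 137638 = (-16721 - 2035) + 137638 = -18756 + 137638 = 118882)
b(x) = 1 (b(x) = (x + x)/(x + x) = (2*x)/((2*x)) = (2*x)*(1/(2*x)) = 1)
1/(y + b(691)) = 1/(118882 + 1) = 1/118883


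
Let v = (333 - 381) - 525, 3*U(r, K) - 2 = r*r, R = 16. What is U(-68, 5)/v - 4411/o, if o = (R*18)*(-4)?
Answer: 250373/220032 ≈ 1.1379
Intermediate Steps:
o = -1152 (o = (16*18)*(-4) = 288*(-4) = -1152)
U(r, K) = 2/3 + r**2/3 (U(r, K) = 2/3 + (r*r)/3 = 2/3 + r**2/3)
v = -573 (v = -48 - 525 = -573)
U(-68, 5)/v - 4411/o = (2/3 + (1/3)*(-68)**2)/(-573) - 4411/(-1152) = (2/3 + (1/3)*4624)*(-1/573) - 4411*(-1/1152) = (2/3 + 4624/3)*(-1/573) + 4411/1152 = 1542*(-1/573) + 4411/1152 = -514/191 + 4411/1152 = 250373/220032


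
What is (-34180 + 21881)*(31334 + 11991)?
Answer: -532854175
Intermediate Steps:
(-34180 + 21881)*(31334 + 11991) = -12299*43325 = -532854175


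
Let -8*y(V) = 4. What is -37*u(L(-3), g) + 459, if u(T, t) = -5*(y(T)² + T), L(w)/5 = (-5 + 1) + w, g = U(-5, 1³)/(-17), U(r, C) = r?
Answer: -23879/4 ≈ -5969.8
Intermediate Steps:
y(V) = -½ (y(V) = -⅛*4 = -½)
g = 5/17 (g = -5/(-17) = -5*(-1/17) = 5/17 ≈ 0.29412)
L(w) = -20 + 5*w (L(w) = 5*((-5 + 1) + w) = 5*(-4 + w) = -20 + 5*w)
u(T, t) = -5/4 - 5*T (u(T, t) = -5*((-½)² + T) = -5*(¼ + T) = -5/4 - 5*T)
-37*u(L(-3), g) + 459 = -37*(-5/4 - 5*(-20 + 5*(-3))) + 459 = -37*(-5/4 - 5*(-20 - 15)) + 459 = -37*(-5/4 - 5*(-35)) + 459 = -37*(-5/4 + 175) + 459 = -37*695/4 + 459 = -25715/4 + 459 = -23879/4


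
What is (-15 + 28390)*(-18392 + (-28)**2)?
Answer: -499627000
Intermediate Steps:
(-15 + 28390)*(-18392 + (-28)**2) = 28375*(-18392 + 784) = 28375*(-17608) = -499627000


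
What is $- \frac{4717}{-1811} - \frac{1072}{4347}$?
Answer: $\frac{18563407}{7872417} \approx 2.358$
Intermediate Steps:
$- \frac{4717}{-1811} - \frac{1072}{4347} = \left(-4717\right) \left(- \frac{1}{1811}\right) - \frac{1072}{4347} = \frac{4717}{1811} - \frac{1072}{4347} = \frac{18563407}{7872417}$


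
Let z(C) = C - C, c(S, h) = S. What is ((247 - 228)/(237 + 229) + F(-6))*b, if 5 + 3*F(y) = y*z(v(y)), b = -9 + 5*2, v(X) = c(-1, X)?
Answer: -2273/1398 ≈ -1.6259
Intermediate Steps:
v(X) = -1
z(C) = 0
b = 1 (b = -9 + 10 = 1)
F(y) = -5/3 (F(y) = -5/3 + (y*0)/3 = -5/3 + (1/3)*0 = -5/3 + 0 = -5/3)
((247 - 228)/(237 + 229) + F(-6))*b = ((247 - 228)/(237 + 229) - 5/3)*1 = (19/466 - 5/3)*1 = -2273/1398*1 = -2273/1398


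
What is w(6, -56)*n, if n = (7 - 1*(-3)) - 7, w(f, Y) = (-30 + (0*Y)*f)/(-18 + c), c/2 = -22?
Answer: 45/31 ≈ 1.4516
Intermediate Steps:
c = -44 (c = 2*(-22) = -44)
w(f, Y) = 15/31 (w(f, Y) = (-30 + (0*Y)*f)/(-18 - 44) = (-30 + 0*f)/(-62) = (-30 + 0)*(-1/62) = -30*(-1/62) = 15/31)
n = 3 (n = (7 + 3) - 7 = 10 - 7 = 3)
w(6, -56)*n = (15/31)*3 = 45/31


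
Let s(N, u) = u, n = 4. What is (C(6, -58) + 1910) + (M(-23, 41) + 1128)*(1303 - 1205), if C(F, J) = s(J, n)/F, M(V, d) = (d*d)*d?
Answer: 20600138/3 ≈ 6.8667e+6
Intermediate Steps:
M(V, d) = d³ (M(V, d) = d²*d = d³)
C(F, J) = 4/F
(C(6, -58) + 1910) + (M(-23, 41) + 1128)*(1303 - 1205) = (4/6 + 1910) + (41³ + 1128)*(1303 - 1205) = (4*(⅙) + 1910) + (68921 + 1128)*98 = (⅔ + 1910) + 70049*98 = 5732/3 + 6864802 = 20600138/3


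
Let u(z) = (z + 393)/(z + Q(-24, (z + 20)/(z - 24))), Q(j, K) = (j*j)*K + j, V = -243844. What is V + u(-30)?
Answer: -38526263/158 ≈ -2.4384e+5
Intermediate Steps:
Q(j, K) = j + K*j² (Q(j, K) = j²*K + j = K*j² + j = j + K*j²)
u(z) = (393 + z)/(-24 + z + 576*(20 + z)/(-24 + z)) (u(z) = (z + 393)/(z - 24*(1 + ((z + 20)/(z - 24))*(-24))) = (393 + z)/(z - 24*(1 + ((20 + z)/(-24 + z))*(-24))) = (393 + z)/(z - 24*(1 - 24*(20 + z)/(-24 + z))) = (393 + z)/(z + (-24 + 576*(20 + z)/(-24 + z))) = (393 + z)/(-24 + z + 576*(20 + z)/(-24 + z)))
V + u(-30) = -243844 + (-24 - 30)*(393 - 30)/(12096 + 552*(-30) - 30*(-24 - 30)) = -243844 - 54*363/(12096 - 16560 - 30*(-54)) = -243844 - 54*363/(12096 - 16560 + 1620) = -243844 - 54*363/(-2844) = -243844 - 1/2844*(-54)*363 = -243844 + 1089/158 = -38526263/158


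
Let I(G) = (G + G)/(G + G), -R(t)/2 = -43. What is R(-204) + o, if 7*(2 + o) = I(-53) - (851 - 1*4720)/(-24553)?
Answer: 14457848/171871 ≈ 84.120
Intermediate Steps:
R(t) = 86 (R(t) = -2*(-43) = 86)
I(G) = 1 (I(G) = (2*G)/((2*G)) = (2*G)*(1/(2*G)) = 1)
o = -323058/171871 (o = -2 + (1 - (851 - 1*4720)/(-24553))/7 = -2 + (1 - (851 - 4720)*(-1)/24553)/7 = -2 + (1 - (-3869)*(-1)/24553)/7 = -2 + (1 - 1*3869/24553)/7 = -2 + (1 - 3869/24553)/7 = -2 + (⅐)*(20684/24553) = -2 + 20684/171871 = -323058/171871 ≈ -1.8797)
R(-204) + o = 86 - 323058/171871 = 14457848/171871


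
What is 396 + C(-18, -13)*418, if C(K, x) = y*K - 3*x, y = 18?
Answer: -118734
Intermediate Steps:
C(K, x) = -3*x + 18*K (C(K, x) = 18*K - 3*x = -3*x + 18*K)
396 + C(-18, -13)*418 = 396 + (-3*(-13) + 18*(-18))*418 = 396 + (39 - 324)*418 = 396 - 285*418 = 396 - 119130 = -118734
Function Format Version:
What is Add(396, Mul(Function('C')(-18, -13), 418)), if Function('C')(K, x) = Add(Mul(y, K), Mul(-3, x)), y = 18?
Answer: -118734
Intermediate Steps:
Function('C')(K, x) = Add(Mul(-3, x), Mul(18, K)) (Function('C')(K, x) = Add(Mul(18, K), Mul(-3, x)) = Add(Mul(-3, x), Mul(18, K)))
Add(396, Mul(Function('C')(-18, -13), 418)) = Add(396, Mul(Add(Mul(-3, -13), Mul(18, -18)), 418)) = Add(396, Mul(Add(39, -324), 418)) = Add(396, Mul(-285, 418)) = Add(396, -119130) = -118734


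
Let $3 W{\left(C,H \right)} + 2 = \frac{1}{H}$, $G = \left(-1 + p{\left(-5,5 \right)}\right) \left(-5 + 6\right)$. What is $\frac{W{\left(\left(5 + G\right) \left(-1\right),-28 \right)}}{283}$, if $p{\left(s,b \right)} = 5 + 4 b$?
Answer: $- \frac{19}{7924} \approx -0.0023978$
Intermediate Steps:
$G = 24$ ($G = \left(-1 + \left(5 + 4 \cdot 5\right)\right) \left(-5 + 6\right) = \left(-1 + \left(5 + 20\right)\right) 1 = \left(-1 + 25\right) 1 = 24 \cdot 1 = 24$)
$W{\left(C,H \right)} = - \frac{2}{3} + \frac{1}{3 H}$
$\frac{W{\left(\left(5 + G\right) \left(-1\right),-28 \right)}}{283} = \frac{\frac{1}{3} \frac{1}{-28} \left(1 - -56\right)}{283} = \frac{1}{3} \left(- \frac{1}{28}\right) \left(1 + 56\right) \frac{1}{283} = \frac{1}{3} \left(- \frac{1}{28}\right) 57 \cdot \frac{1}{283} = \left(- \frac{19}{28}\right) \frac{1}{283} = - \frac{19}{7924}$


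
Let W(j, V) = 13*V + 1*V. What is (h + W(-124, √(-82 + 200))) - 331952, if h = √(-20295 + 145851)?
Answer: -331952 + 2*√31389 + 14*√118 ≈ -3.3145e+5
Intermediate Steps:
h = 2*√31389 (h = √125556 = 2*√31389 ≈ 354.34)
W(j, V) = 14*V (W(j, V) = 13*V + V = 14*V)
(h + W(-124, √(-82 + 200))) - 331952 = (2*√31389 + 14*√(-82 + 200)) - 331952 = (2*√31389 + 14*√118) - 331952 = -331952 + 2*√31389 + 14*√118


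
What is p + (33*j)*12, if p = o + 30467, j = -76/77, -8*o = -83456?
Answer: 283557/7 ≈ 40508.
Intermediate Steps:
o = 10432 (o = -⅛*(-83456) = 10432)
j = -76/77 (j = -76*1/77 = -76/77 ≈ -0.98701)
p = 40899 (p = 10432 + 30467 = 40899)
p + (33*j)*12 = 40899 + (33*(-76/77))*12 = 40899 - 228/7*12 = 40899 - 2736/7 = 283557/7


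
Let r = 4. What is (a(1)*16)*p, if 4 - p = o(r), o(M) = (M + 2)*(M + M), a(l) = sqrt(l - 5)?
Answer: -1408*I ≈ -1408.0*I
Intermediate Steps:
a(l) = sqrt(-5 + l)
o(M) = 2*M*(2 + M) (o(M) = (2 + M)*(2*M) = 2*M*(2 + M))
p = -44 (p = 4 - 2*4*(2 + 4) = 4 - 2*4*6 = 4 - 1*48 = 4 - 48 = -44)
(a(1)*16)*p = (sqrt(-5 + 1)*16)*(-44) = (sqrt(-4)*16)*(-44) = ((2*I)*16)*(-44) = (32*I)*(-44) = -1408*I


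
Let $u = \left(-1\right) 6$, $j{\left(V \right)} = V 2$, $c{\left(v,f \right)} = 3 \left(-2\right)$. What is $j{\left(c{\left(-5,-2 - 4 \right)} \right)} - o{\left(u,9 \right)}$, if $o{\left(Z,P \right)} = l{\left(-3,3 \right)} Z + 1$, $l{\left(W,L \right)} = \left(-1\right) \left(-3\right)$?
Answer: $5$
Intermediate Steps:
$l{\left(W,L \right)} = 3$
$c{\left(v,f \right)} = -6$
$j{\left(V \right)} = 2 V$
$u = -6$
$o{\left(Z,P \right)} = 1 + 3 Z$ ($o{\left(Z,P \right)} = 3 Z + 1 = 1 + 3 Z$)
$j{\left(c{\left(-5,-2 - 4 \right)} \right)} - o{\left(u,9 \right)} = 2 \left(-6\right) - \left(1 + 3 \left(-6\right)\right) = -12 - \left(1 - 18\right) = -12 - -17 = -12 + 17 = 5$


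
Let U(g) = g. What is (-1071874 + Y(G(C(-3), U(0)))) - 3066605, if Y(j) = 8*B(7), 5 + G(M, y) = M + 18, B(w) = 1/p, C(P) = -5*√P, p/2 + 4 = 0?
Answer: -4138480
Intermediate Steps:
p = -8 (p = -8 + 2*0 = -8 + 0 = -8)
B(w) = -⅛ (B(w) = 1/(-8) = 1*(-⅛) = -⅛)
G(M, y) = 13 + M (G(M, y) = -5 + (M + 18) = -5 + (18 + M) = 13 + M)
Y(j) = -1 (Y(j) = 8*(-⅛) = -1)
(-1071874 + Y(G(C(-3), U(0)))) - 3066605 = (-1071874 - 1) - 3066605 = -1071875 - 3066605 = -4138480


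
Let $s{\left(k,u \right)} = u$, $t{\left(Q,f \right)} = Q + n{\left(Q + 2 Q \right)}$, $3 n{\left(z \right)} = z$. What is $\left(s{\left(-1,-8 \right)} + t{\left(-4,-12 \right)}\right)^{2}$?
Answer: $256$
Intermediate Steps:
$n{\left(z \right)} = \frac{z}{3}$
$t{\left(Q,f \right)} = 2 Q$ ($t{\left(Q,f \right)} = Q + \frac{Q + 2 Q}{3} = Q + \frac{3 Q}{3} = Q + Q = 2 Q$)
$\left(s{\left(-1,-8 \right)} + t{\left(-4,-12 \right)}\right)^{2} = \left(-8 + 2 \left(-4\right)\right)^{2} = \left(-8 - 8\right)^{2} = \left(-16\right)^{2} = 256$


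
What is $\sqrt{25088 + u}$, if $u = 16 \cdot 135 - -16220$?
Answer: $2 \sqrt{10867} \approx 208.49$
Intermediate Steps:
$u = 18380$ ($u = 2160 + 16220 = 18380$)
$\sqrt{25088 + u} = \sqrt{25088 + 18380} = \sqrt{43468} = 2 \sqrt{10867}$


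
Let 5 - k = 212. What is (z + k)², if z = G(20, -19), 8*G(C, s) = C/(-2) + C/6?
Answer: 1555009/36 ≈ 43195.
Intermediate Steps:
G(C, s) = -C/24 (G(C, s) = (C/(-2) + C/6)/8 = (C*(-½) + C*(⅙))/8 = (-C/2 + C/6)/8 = (-C/3)/8 = -C/24)
k = -207 (k = 5 - 1*212 = 5 - 212 = -207)
z = -⅚ (z = -1/24*20 = -⅚ ≈ -0.83333)
(z + k)² = (-⅚ - 207)² = (-1247/6)² = 1555009/36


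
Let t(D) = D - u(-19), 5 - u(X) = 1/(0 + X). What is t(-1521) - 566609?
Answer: -10794566/19 ≈ -5.6814e+5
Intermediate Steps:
u(X) = 5 - 1/X (u(X) = 5 - 1/(0 + X) = 5 - 1/X)
t(D) = -96/19 + D (t(D) = D - (5 - 1/(-19)) = D - (5 - 1*(-1/19)) = D - (5 + 1/19) = D - 1*96/19 = D - 96/19 = -96/19 + D)
t(-1521) - 566609 = (-96/19 - 1521) - 566609 = -28995/19 - 566609 = -10794566/19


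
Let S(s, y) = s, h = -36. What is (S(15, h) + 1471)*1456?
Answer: 2163616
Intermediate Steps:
(S(15, h) + 1471)*1456 = (15 + 1471)*1456 = 1486*1456 = 2163616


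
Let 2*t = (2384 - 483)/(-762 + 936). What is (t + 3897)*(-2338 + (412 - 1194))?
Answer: -353094820/29 ≈ -1.2176e+7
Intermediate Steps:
t = 1901/348 (t = ((2384 - 483)/(-762 + 936))/2 = (1901/174)/2 = (1901*(1/174))/2 = (1/2)*(1901/174) = 1901/348 ≈ 5.4626)
(t + 3897)*(-2338 + (412 - 1194)) = (1901/348 + 3897)*(-2338 + (412 - 1194)) = 1358057*(-2338 - 782)/348 = (1358057/348)*(-3120) = -353094820/29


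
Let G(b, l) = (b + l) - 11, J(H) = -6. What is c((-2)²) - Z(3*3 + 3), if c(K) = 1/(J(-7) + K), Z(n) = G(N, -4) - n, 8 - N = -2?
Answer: 33/2 ≈ 16.500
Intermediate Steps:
N = 10 (N = 8 - 1*(-2) = 8 + 2 = 10)
G(b, l) = -11 + b + l
Z(n) = -5 - n (Z(n) = (-11 + 10 - 4) - n = -5 - n)
c(K) = 1/(-6 + K)
c((-2)²) - Z(3*3 + 3) = 1/(-6 + (-2)²) - (-5 - (3*3 + 3)) = 1/(-6 + 4) - (-5 - (9 + 3)) = 1/(-2) - (-5 - 1*12) = -½ - (-5 - 12) = -½ - 1*(-17) = -½ + 17 = 33/2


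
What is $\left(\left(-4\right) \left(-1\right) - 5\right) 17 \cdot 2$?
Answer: $-34$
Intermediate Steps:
$\left(\left(-4\right) \left(-1\right) - 5\right) 17 \cdot 2 = \left(4 - 5\right) 17 \cdot 2 = \left(-1\right) 17 \cdot 2 = \left(-17\right) 2 = -34$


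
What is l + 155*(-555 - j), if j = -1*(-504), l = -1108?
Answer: -165253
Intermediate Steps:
j = 504
l + 155*(-555 - j) = -1108 + 155*(-555 - 1*504) = -1108 + 155*(-555 - 504) = -1108 + 155*(-1059) = -1108 - 164145 = -165253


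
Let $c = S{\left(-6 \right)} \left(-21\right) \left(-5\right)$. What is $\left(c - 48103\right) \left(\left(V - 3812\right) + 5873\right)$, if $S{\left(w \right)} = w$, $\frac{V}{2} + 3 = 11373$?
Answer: $-1208627133$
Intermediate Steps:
$V = 22740$ ($V = -6 + 2 \cdot 11373 = -6 + 22746 = 22740$)
$c = -630$ ($c = \left(-6\right) \left(-21\right) \left(-5\right) = 126 \left(-5\right) = -630$)
$\left(c - 48103\right) \left(\left(V - 3812\right) + 5873\right) = \left(-630 - 48103\right) \left(\left(22740 - 3812\right) + 5873\right) = - 48733 \left(18928 + 5873\right) = \left(-48733\right) 24801 = -1208627133$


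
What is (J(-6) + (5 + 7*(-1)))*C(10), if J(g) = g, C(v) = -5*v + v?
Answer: 320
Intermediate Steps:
C(v) = -4*v
(J(-6) + (5 + 7*(-1)))*C(10) = (-6 + (5 + 7*(-1)))*(-4*10) = (-6 + (5 - 7))*(-40) = (-6 - 2)*(-40) = -8*(-40) = 320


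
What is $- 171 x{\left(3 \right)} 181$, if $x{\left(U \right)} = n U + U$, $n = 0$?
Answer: $-92853$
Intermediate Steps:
$x{\left(U \right)} = U$ ($x{\left(U \right)} = 0 U + U = 0 + U = U$)
$- 171 x{\left(3 \right)} 181 = \left(-171\right) 3 \cdot 181 = \left(-513\right) 181 = -92853$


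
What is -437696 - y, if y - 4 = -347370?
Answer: -90330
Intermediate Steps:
y = -347366 (y = 4 - 347370 = -347366)
-437696 - y = -437696 - 1*(-347366) = -437696 + 347366 = -90330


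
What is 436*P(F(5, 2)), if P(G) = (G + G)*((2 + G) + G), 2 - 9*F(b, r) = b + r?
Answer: -34880/81 ≈ -430.62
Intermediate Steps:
F(b, r) = 2/9 - b/9 - r/9 (F(b, r) = 2/9 - (b + r)/9 = 2/9 + (-b/9 - r/9) = 2/9 - b/9 - r/9)
P(G) = 2*G*(2 + 2*G) (P(G) = (2*G)*(2 + 2*G) = 2*G*(2 + 2*G))
436*P(F(5, 2)) = 436*(4*(2/9 - 1/9*5 - 1/9*2)*(1 + (2/9 - 1/9*5 - 1/9*2))) = 436*(4*(2/9 - 5/9 - 2/9)*(1 + (2/9 - 5/9 - 2/9))) = 436*(4*(-5/9)*(1 - 5/9)) = 436*(4*(-5/9)*(4/9)) = 436*(-80/81) = -34880/81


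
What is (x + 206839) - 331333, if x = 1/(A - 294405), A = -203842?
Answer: -62028762019/498247 ≈ -1.2449e+5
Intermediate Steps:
x = -1/498247 (x = 1/(-203842 - 294405) = 1/(-498247) = -1/498247 ≈ -2.0070e-6)
(x + 206839) - 331333 = (-1/498247 + 206839) - 331333 = 103056911232/498247 - 331333 = -62028762019/498247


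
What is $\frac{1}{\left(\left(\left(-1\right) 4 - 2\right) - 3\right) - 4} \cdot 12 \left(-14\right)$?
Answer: $\frac{168}{13} \approx 12.923$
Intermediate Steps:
$\frac{1}{\left(\left(\left(-1\right) 4 - 2\right) - 3\right) - 4} \cdot 12 \left(-14\right) = \frac{1}{\left(\left(-4 - 2\right) - 3\right) - 4} \cdot 12 \left(-14\right) = \frac{1}{\left(-6 - 3\right) - 4} \cdot 12 \left(-14\right) = \frac{1}{-9 - 4} \cdot 12 \left(-14\right) = \frac{1}{-13} \cdot 12 \left(-14\right) = \left(- \frac{1}{13}\right) 12 \left(-14\right) = \left(- \frac{12}{13}\right) \left(-14\right) = \frac{168}{13}$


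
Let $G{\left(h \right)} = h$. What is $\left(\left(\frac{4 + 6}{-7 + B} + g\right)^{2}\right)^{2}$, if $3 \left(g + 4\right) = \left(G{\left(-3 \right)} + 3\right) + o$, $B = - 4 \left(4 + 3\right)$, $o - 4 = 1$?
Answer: $\frac{9150625}{194481} \approx 47.052$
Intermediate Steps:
$o = 5$ ($o = 4 + 1 = 5$)
$B = -28$ ($B = \left(-4\right) 7 = -28$)
$g = - \frac{7}{3}$ ($g = -4 + \frac{\left(-3 + 3\right) + 5}{3} = -4 + \frac{0 + 5}{3} = -4 + \frac{1}{3} \cdot 5 = -4 + \frac{5}{3} = - \frac{7}{3} \approx -2.3333$)
$\left(\left(\frac{4 + 6}{-7 + B} + g\right)^{2}\right)^{2} = \left(\left(\frac{4 + 6}{-7 - 28} - \frac{7}{3}\right)^{2}\right)^{2} = \left(\left(\frac{10}{-35} - \frac{7}{3}\right)^{2}\right)^{2} = \left(\left(10 \left(- \frac{1}{35}\right) - \frac{7}{3}\right)^{2}\right)^{2} = \left(\left(- \frac{2}{7} - \frac{7}{3}\right)^{2}\right)^{2} = \left(\left(- \frac{55}{21}\right)^{2}\right)^{2} = \left(\frac{3025}{441}\right)^{2} = \frac{9150625}{194481}$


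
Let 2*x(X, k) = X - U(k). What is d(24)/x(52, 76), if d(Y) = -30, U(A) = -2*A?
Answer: -5/17 ≈ -0.29412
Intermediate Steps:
x(X, k) = k + X/2 (x(X, k) = (X - (-2)*k)/2 = (X + 2*k)/2 = k + X/2)
d(24)/x(52, 76) = -30/(76 + (½)*52) = -30/(76 + 26) = -30/102 = -30*1/102 = -5/17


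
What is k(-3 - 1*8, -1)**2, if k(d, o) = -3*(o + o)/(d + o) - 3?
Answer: 49/4 ≈ 12.250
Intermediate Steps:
k(d, o) = -3 - 6*o/(d + o) (k(d, o) = -3*2*o/(d + o) - 3 = -6*o/(d + o) - 3 = -3 - 6*o/(d + o))
k(-3 - 1*8, -1)**2 = (3*(-(-3 - 1*8) - 3*(-1))/((-3 - 1*8) - 1))**2 = (3*(-(-3 - 8) + 3)/((-3 - 8) - 1))**2 = (3*(-1*(-11) + 3)/(-11 - 1))**2 = (3*(11 + 3)/(-12))**2 = (3*(-1/12)*14)**2 = (-7/2)**2 = 49/4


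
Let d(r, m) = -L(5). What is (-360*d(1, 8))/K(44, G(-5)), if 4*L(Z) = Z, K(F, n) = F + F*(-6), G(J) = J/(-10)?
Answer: -45/22 ≈ -2.0455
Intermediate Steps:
G(J) = -J/10 (G(J) = J*(-⅒) = -J/10)
K(F, n) = -5*F (K(F, n) = F - 6*F = -5*F)
L(Z) = Z/4
d(r, m) = -5/4
(-360*d(1, 8))/K(44, G(-5)) = (-360*(-5/4))/((-5*44)) = 450/(-220) = 450*(-1/220) = -45/22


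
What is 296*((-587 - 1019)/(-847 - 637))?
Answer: 118844/371 ≈ 320.33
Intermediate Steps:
296*((-587 - 1019)/(-847 - 637)) = 296*(-1606/(-1484)) = 296*(-1606*(-1/1484)) = 296*(803/742) = 118844/371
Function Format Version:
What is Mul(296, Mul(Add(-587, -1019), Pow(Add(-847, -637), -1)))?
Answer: Rational(118844, 371) ≈ 320.33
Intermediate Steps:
Mul(296, Mul(Add(-587, -1019), Pow(Add(-847, -637), -1))) = Mul(296, Mul(-1606, Pow(-1484, -1))) = Mul(296, Mul(-1606, Rational(-1, 1484))) = Mul(296, Rational(803, 742)) = Rational(118844, 371)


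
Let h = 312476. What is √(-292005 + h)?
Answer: √20471 ≈ 143.08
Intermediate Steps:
√(-292005 + h) = √(-292005 + 312476) = √20471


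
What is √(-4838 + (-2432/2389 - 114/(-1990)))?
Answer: I*√27342017510555635/2377055 ≈ 69.563*I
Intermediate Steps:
√(-4838 + (-2432/2389 - 114/(-1990))) = √(-4838 + (-2432*1/2389 - 114*(-1/1990))) = √(-4838 + (-2432/2389 + 57/995)) = √(-4838 - 2283667/2377055) = √(-11502475757/2377055) = I*√27342017510555635/2377055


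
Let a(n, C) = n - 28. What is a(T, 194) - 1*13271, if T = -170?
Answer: -13469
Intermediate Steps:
a(n, C) = -28 + n
a(T, 194) - 1*13271 = (-28 - 170) - 1*13271 = -198 - 13271 = -13469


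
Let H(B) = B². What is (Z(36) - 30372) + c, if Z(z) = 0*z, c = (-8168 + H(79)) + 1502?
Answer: -30797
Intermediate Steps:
c = -425 (c = (-8168 + 79²) + 1502 = (-8168 + 6241) + 1502 = -1927 + 1502 = -425)
Z(z) = 0
(Z(36) - 30372) + c = (0 - 30372) - 425 = -30372 - 425 = -30797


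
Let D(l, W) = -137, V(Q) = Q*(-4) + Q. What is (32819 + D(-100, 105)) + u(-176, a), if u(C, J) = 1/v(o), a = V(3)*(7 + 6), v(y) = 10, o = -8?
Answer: 326821/10 ≈ 32682.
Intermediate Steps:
V(Q) = -3*Q (V(Q) = -4*Q + Q = -3*Q)
a = -117 (a = (-3*3)*(7 + 6) = -9*13 = -117)
u(C, J) = ⅒ (u(C, J) = 1/10 = ⅒)
(32819 + D(-100, 105)) + u(-176, a) = (32819 - 137) + ⅒ = 32682 + ⅒ = 326821/10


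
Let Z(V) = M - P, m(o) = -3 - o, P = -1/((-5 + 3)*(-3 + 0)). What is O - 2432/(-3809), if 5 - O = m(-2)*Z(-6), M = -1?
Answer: 109817/22854 ≈ 4.8052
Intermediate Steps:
P = -1/6 (P = -1/((-2*(-3))) = -1/6 ≈ -0.16667)
Z(V) = -5/6 (Z(V) = -1 - 1*(-1/6) = -1 + 1/6 = -5/6)
O = 25/6 (O = 5 - (-3 - 1*(-2))*(-5)/6 = 5 - (-3 + 2)*(-5)/6 = 5 - (-1)*(-5)/6 = 5 - 1*5/6 = 5 - 5/6 = 25/6 ≈ 4.1667)
O - 2432/(-3809) = 25/6 - 2432/(-3809) = 25/6 - 2432*(-1)/3809 = 25/6 - 1*(-2432/3809) = 25/6 + 2432/3809 = 109817/22854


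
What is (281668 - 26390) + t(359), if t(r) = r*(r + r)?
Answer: 513040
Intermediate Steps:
t(r) = 2*r**2 (t(r) = r*(2*r) = 2*r**2)
(281668 - 26390) + t(359) = (281668 - 26390) + 2*359**2 = 255278 + 2*128881 = 255278 + 257762 = 513040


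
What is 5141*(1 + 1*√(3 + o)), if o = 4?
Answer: 5141 + 5141*√7 ≈ 18743.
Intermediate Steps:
5141*(1 + 1*√(3 + o)) = 5141*(1 + 1*√(3 + 4)) = 5141*(1 + 1*√7) = 5141*(1 + √7) = 5141 + 5141*√7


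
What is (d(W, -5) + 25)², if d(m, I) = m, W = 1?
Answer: 676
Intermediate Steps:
(d(W, -5) + 25)² = (1 + 25)² = 26² = 676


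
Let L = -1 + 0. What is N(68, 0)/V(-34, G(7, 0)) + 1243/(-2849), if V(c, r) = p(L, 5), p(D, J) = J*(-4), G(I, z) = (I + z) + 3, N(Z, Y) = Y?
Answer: -113/259 ≈ -0.43629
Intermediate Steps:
G(I, z) = 3 + I + z
L = -1
p(D, J) = -4*J
V(c, r) = -20 (V(c, r) = -4*5 = -20)
N(68, 0)/V(-34, G(7, 0)) + 1243/(-2849) = 0/(-20) + 1243/(-2849) = 0*(-1/20) + 1243*(-1/2849) = 0 - 113/259 = -113/259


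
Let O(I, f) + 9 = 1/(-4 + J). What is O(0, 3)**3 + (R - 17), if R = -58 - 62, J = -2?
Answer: -195967/216 ≈ -907.25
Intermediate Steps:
O(I, f) = -55/6 (O(I, f) = -9 + 1/(-4 - 2) = -9 + 1/(-6) = -9 - 1/6 = -55/6)
R = -120
O(0, 3)**3 + (R - 17) = (-55/6)**3 + (-120 - 17) = -166375/216 - 137 = -195967/216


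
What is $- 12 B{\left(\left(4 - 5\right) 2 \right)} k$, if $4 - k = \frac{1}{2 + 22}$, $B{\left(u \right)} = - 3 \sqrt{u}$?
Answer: $\frac{285 i \sqrt{2}}{2} \approx 201.53 i$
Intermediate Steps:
$k = \frac{95}{24}$ ($k = 4 - \frac{1}{2 + 22} = 4 - \frac{1}{24} = \frac{95}{24} \approx 3.9583$)
$- 12 B{\left(\left(4 - 5\right) 2 \right)} k = - 12 \left(- 3 \sqrt{\left(4 - 5\right) 2}\right) \frac{95}{24} = - 12 \left(- 3 \sqrt{\left(-1\right) 2}\right) \frac{95}{24} = - 12 \left(- 3 \sqrt{-2}\right) \frac{95}{24} = - 12 \left(- 3 i \sqrt{2}\right) \frac{95}{24} = 36 i \sqrt{2} \cdot \frac{95}{24} = \frac{285 i \sqrt{2}}{2}$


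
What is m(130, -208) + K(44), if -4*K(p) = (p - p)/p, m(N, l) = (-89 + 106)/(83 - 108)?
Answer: -17/25 ≈ -0.68000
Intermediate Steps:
m(N, l) = -17/25 (m(N, l) = 17/(-25) = 17*(-1/25) = -17/25)
K(p) = 0 (K(p) = -(p - p)/(4*p) = -0/p = -¼*0 = 0)
m(130, -208) + K(44) = -17/25 + 0 = -17/25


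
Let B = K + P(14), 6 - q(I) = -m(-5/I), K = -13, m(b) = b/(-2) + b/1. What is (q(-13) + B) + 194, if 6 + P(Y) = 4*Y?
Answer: 6167/26 ≈ 237.19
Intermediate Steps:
m(b) = b/2 (m(b) = b*(-½) + b*1 = -b/2 + b = b/2)
q(I) = 6 - 5/(2*I) (q(I) = 6 - (-1)*(-5/I)/2 = 6 - (-1)*(-5/(2*I)) = 6 - 5/(2*I))
P(Y) = -6 + 4*Y
B = 37 (B = -13 + (-6 + 4*14) = -13 + (-6 + 56) = -13 + 50 = 37)
(q(-13) + B) + 194 = ((6 - 5/2/(-13)) + 37) + 194 = ((6 - 5/2*(-1/13)) + 37) + 194 = ((6 + 5/26) + 37) + 194 = (161/26 + 37) + 194 = 1123/26 + 194 = 6167/26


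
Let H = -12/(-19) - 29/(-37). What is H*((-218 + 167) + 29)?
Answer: -21890/703 ≈ -31.138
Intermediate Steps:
H = 995/703 (H = -12*(-1/19) - 29*(-1/37) = 12/19 + 29/37 = 995/703 ≈ 1.4154)
H*((-218 + 167) + 29) = 995*((-218 + 167) + 29)/703 = 995*(-51 + 29)/703 = (995/703)*(-22) = -21890/703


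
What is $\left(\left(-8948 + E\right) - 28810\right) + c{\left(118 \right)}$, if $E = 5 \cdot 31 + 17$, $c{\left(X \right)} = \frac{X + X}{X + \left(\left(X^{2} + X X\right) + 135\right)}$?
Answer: $- \frac{1056203950}{28101} \approx -37586.0$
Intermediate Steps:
$c{\left(X \right)} = \frac{2 X}{135 + X + 2 X^{2}}$ ($c{\left(X \right)} = \frac{2 X}{X + \left(\left(X^{2} + X^{2}\right) + 135\right)} = \frac{2 X}{X + \left(2 X^{2} + 135\right)} = \frac{2 X}{X + \left(135 + 2 X^{2}\right)} = \frac{2 X}{135 + X + 2 X^{2}}$)
$E = 172$ ($E = 155 + 17 = 172$)
$\left(\left(-8948 + E\right) - 28810\right) + c{\left(118 \right)} = \left(\left(-8948 + 172\right) - 28810\right) + 2 \cdot 118 \frac{1}{135 + 118 + 2 \cdot 118^{2}} = \left(-8776 - 28810\right) + 2 \cdot 118 \frac{1}{135 + 118 + 2 \cdot 13924} = -37586 + 2 \cdot 118 \frac{1}{135 + 118 + 27848} = -37586 + 2 \cdot 118 \cdot \frac{1}{28101} = -37586 + \frac{236}{28101} = - \frac{1056203950}{28101}$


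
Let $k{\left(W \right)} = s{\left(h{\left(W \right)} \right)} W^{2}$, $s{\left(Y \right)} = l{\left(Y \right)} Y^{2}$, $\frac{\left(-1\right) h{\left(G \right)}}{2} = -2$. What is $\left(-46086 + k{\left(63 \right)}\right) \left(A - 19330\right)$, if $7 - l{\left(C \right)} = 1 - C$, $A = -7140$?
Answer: $-15589612380$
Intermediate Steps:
$l{\left(C \right)} = 6 + C$ ($l{\left(C \right)} = 7 - \left(1 - C\right) = 7 + \left(-1 + C\right) = 6 + C$)
$h{\left(G \right)} = 4$ ($h{\left(G \right)} = \left(-2\right) \left(-2\right) = 4$)
$s{\left(Y \right)} = Y^{2} \left(6 + Y\right)$ ($s{\left(Y \right)} = \left(6 + Y\right) Y^{2} = Y^{2} \left(6 + Y\right)$)
$k{\left(W \right)} = 160 W^{2}$ ($k{\left(W \right)} = 4^{2} \left(6 + 4\right) W^{2} = 16 \cdot 10 W^{2} = 160 W^{2}$)
$\left(-46086 + k{\left(63 \right)}\right) \left(A - 19330\right) = \left(-46086 + 160 \cdot 63^{2}\right) \left(-7140 - 19330\right) = \left(-46086 + 160 \cdot 3969\right) \left(-26470\right) = \left(-46086 + 635040\right) \left(-26470\right) = 588954 \left(-26470\right) = -15589612380$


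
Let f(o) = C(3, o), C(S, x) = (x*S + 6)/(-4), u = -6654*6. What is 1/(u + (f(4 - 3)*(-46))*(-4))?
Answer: -1/40338 ≈ -2.4791e-5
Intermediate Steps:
u = -39924
C(S, x) = -3/2 - S*x/4 (C(S, x) = (S*x + 6)*(-¼) = (6 + S*x)*(-¼) = -3/2 - S*x/4)
f(o) = -3/2 - 3*o/4 (f(o) = -3/2 - ¼*3*o = -3/2 - 3*o/4)
1/(u + (f(4 - 3)*(-46))*(-4)) = 1/(-39924 + ((-3/2 - 3*(4 - 3)/4)*(-46))*(-4)) = 1/(-39924 + ((-3/2 - ¾*1)*(-46))*(-4)) = 1/(-39924 + ((-3/2 - ¾)*(-46))*(-4)) = 1/(-39924 - 9/4*(-46)*(-4)) = 1/(-39924 + (207/2)*(-4)) = 1/(-39924 - 414) = 1/(-40338) = -1/40338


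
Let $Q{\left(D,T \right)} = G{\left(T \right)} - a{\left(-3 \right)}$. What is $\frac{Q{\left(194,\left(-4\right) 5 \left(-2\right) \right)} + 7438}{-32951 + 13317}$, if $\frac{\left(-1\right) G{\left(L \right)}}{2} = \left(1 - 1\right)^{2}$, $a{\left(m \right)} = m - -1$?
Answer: $- \frac{3720}{9817} \approx -0.37893$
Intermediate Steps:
$a{\left(m \right)} = 1 + m$ ($a{\left(m \right)} = m + 1 = 1 + m$)
$G{\left(L \right)} = 0$ ($G{\left(L \right)} = - 2 \left(1 - 1\right)^{2} = - 2 \cdot 0^{2} = \left(-2\right) 0 = 0$)
$Q{\left(D,T \right)} = 2$ ($Q{\left(D,T \right)} = 0 - \left(1 - 3\right) = 0 - -2 = 0 + 2 = 2$)
$\frac{Q{\left(194,\left(-4\right) 5 \left(-2\right) \right)} + 7438}{-32951 + 13317} = \frac{2 + 7438}{-32951 + 13317} = \frac{7440}{-19634} = 7440 \left(- \frac{1}{19634}\right) = - \frac{3720}{9817}$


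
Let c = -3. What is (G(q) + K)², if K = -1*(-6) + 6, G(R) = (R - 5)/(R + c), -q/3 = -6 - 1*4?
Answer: 121801/729 ≈ 167.08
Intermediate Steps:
q = 30 (q = -3*(-6 - 1*4) = -3*(-6 - 4) = -3*(-10) = 30)
G(R) = (-5 + R)/(-3 + R) (G(R) = (R - 5)/(R - 3) = (-5 + R)/(-3 + R))
K = 12 (K = 6 + 6 = 12)
(G(q) + K)² = ((-5 + 30)/(-3 + 30) + 12)² = (25/27 + 12)² = (349/27)² = 121801/729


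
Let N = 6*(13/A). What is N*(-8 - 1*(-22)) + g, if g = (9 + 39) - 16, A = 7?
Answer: 188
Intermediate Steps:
g = 32 (g = 48 - 16 = 32)
N = 78/7 (N = 6*(13/7) = 78/7 ≈ 11.143)
N*(-8 - 1*(-22)) + g = 78*(-8 - 1*(-22))/7 + 32 = 78*(-8 + 22)/7 + 32 = (78/7)*14 + 32 = 156 + 32 = 188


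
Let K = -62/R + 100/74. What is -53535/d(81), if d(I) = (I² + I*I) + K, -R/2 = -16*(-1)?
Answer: -10564240/2590057 ≈ -4.0788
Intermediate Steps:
R = -32 (R = -(-32)*(-1) = -2*16 = -32)
K = 1947/592 (K = -62/(-32) + 100/74 = -62*(-1/32) + 100*(1/74) = 31/16 + 50/37 = 1947/592 ≈ 3.2889)
d(I) = 1947/592 + 2*I² (d(I) = (I² + I*I) + 1947/592 = (I² + I²) + 1947/592 = 2*I² + 1947/592 = 1947/592 + 2*I²)
-53535/d(81) = -53535/(1947/592 + 2*81²) = -53535/(1947/592 + 2*6561) = -53535/(1947/592 + 13122) = -53535/7770171/592 = -53535*592/7770171 = -10564240/2590057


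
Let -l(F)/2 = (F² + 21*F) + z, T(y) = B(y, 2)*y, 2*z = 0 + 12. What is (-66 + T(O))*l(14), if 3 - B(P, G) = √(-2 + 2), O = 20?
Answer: 5952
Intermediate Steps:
B(P, G) = 3 (B(P, G) = 3 - √(-2 + 2) = 3 - √0 = 3 - 1*0 = 3 + 0 = 3)
z = 6 (z = (0 + 12)/2 = (½)*12 = 6)
T(y) = 3*y
l(F) = -12 - 42*F - 2*F² (l(F) = -2*((F² + 21*F) + 6) = -2*(6 + F² + 21*F) = -12 - 42*F - 2*F²)
(-66 + T(O))*l(14) = (-66 + 3*20)*(-12 - 42*14 - 2*14²) = (-66 + 60)*(-12 - 588 - 2*196) = -6*(-12 - 588 - 392) = -6*(-992) = 5952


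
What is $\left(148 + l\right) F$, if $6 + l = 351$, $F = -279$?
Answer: $-137547$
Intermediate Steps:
$l = 345$ ($l = -6 + 351 = 345$)
$\left(148 + l\right) F = \left(148 + 345\right) \left(-279\right) = 493 \left(-279\right) = -137547$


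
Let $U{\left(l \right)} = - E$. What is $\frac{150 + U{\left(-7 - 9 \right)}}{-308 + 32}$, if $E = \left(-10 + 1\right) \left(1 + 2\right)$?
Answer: $- \frac{59}{92} \approx -0.6413$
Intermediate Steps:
$E = -27$ ($E = \left(-9\right) 3 = -27$)
$U{\left(l \right)} = 27$ ($U{\left(l \right)} = \left(-1\right) \left(-27\right) = 27$)
$\frac{150 + U{\left(-7 - 9 \right)}}{-308 + 32} = \frac{150 + 27}{-308 + 32} = \frac{177}{-276} = 177 \left(- \frac{1}{276}\right) = - \frac{59}{92}$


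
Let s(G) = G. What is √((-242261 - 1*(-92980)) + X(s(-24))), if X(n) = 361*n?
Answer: I*√157945 ≈ 397.42*I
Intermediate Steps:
√((-242261 - 1*(-92980)) + X(s(-24))) = √((-242261 - 1*(-92980)) + 361*(-24)) = √((-242261 + 92980) - 8664) = √(-149281 - 8664) = √(-157945) = I*√157945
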